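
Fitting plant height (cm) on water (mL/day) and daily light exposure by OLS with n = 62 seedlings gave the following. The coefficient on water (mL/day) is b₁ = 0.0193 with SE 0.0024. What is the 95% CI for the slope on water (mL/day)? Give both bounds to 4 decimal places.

df = n − k − 1 = 62 − 2 − 1 = 59.
t* = t_{0.025, 59} = 2.000995.
Margin = t* × SE = 2.000995 × 0.0024 = 0.004802.
CI: 0.0193 ± 0.004802 → (0.0145, 0.0241).
With 95% confidence, each one-unit increase in water (mL/day) is associated with a change of between 0.0145 and 0.0241 cm in plant height, holding the other predictors fixed.

(0.0145, 0.0241)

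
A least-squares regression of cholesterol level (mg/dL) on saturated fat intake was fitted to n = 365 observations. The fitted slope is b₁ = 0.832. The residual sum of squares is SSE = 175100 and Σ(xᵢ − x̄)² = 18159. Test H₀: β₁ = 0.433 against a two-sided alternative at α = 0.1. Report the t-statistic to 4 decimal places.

MSE = SSE/(n − 2) = 175100/363 = 482.369.
SE(b₁) = √(MSE/Sₓₓ) = √(482.369/18159) = 0.162984.
t = (0.832 − 0.433) / 0.162984 = 2.4481.
df = n − 2 = 363.
Two-sided p ≈ 0.0148, which is < 0.1, so reject H₀.
There is evidence that the true slope on saturated fat intake differs from 0.433 mg/dL per unit.

t = 2.4481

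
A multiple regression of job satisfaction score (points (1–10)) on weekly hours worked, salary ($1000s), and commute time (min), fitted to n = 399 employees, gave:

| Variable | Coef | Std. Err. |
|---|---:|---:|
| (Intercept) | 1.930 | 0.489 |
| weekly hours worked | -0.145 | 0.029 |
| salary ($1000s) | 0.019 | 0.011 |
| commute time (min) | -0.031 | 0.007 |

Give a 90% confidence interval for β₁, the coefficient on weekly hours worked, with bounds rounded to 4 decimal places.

(-0.1928, -0.0972)

Read off: b = -0.145, SE = 0.029 for weekly hours worked.
df = n − k − 1 = 399 − 3 − 1 = 395.
t* = t_{0.05, 395} = 1.64872.
Margin = t* × SE = 1.64872 × 0.029 = 0.047813.
CI: -0.145 ± 0.047813 → (-0.1928, -0.0972).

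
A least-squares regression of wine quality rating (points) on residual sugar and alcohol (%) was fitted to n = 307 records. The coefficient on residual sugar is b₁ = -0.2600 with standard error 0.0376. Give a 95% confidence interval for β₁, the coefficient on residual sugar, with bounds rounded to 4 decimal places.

(-0.3340, -0.1860)

df = n − k − 1 = 307 − 2 − 1 = 304.
t* = t_{0.025, 304} = 1.967798.
Margin = t* × SE = 1.967798 × 0.0376 = 0.073989.
CI: -0.2600 ± 0.073989 → (-0.3340, -0.1860).
With 95% confidence, each one-unit increase in residual sugar is associated with a change of between -0.3340 and -0.1860 points in wine quality rating, holding the other predictors fixed.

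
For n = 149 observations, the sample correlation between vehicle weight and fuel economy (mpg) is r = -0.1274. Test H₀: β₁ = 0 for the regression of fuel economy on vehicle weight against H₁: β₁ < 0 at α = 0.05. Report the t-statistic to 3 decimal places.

t = r·√(n − 2)/√(1 − r²) = -0.1274·√147/√0.983769 = -1.557.
df = n − 2 = 147.
One-sided p ≈ 0.0608, which is ≥ 0.05, so fail to reject H₀.
The data do not give significant evidence of a linear association between vehicle weight and fuel economy.

t = -1.557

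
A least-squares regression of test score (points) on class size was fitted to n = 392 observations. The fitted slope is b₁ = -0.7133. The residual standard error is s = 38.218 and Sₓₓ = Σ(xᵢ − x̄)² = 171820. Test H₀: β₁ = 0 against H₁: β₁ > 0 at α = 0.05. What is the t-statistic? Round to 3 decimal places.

SE(b₁) = s/√Sₓₓ = 38.218/√171820 = 0.0922.
t = -0.7133 / 0.0922 = -7.736.
df = n − 2 = 390.
One-sided p ≈ 1.0000, which is ≥ 0.05, so fail to reject H₀.
The data do not give significant evidence that the true slope on class size is positive.

t = -7.736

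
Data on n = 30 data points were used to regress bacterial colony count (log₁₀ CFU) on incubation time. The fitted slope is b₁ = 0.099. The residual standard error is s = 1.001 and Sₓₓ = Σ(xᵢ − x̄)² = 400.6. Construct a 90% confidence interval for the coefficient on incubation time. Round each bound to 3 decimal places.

SE(b₁) = s/√Sₓₓ = 1.001/√400.6 = 0.0500125.
df = n − 2 = 28.
t* = t_{0.05, 28} = 1.701131.
Margin = t* × SE = 1.701131 × 0.0500125 = 0.08508.
CI: 0.099 ± 0.08508 → (0.014, 0.184).
With 90% confidence, each one-unit increase in incubation time is associated with a change of between 0.014 and 0.184 log₁₀ CFU in bacterial colony count.

(0.014, 0.184)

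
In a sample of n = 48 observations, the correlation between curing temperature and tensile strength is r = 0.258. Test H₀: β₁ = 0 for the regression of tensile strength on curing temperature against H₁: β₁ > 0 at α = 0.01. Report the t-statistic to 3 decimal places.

t = 1.811

t = r·√(n − 2)/√(1 − r²) = 0.258·√46/√0.933436 = 1.811.
df = n − 2 = 46.
One-sided p ≈ 0.0383, which is ≥ 0.01, so fail to reject H₀.
The data do not give significant evidence of a linear association between curing temperature and tensile strength.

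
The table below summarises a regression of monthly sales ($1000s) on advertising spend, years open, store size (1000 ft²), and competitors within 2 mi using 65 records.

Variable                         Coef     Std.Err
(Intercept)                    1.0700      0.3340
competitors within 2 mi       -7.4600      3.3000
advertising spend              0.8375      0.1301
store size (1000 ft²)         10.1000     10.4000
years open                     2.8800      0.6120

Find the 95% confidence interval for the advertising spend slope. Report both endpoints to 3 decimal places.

(0.577, 1.098)

Read off: b = 0.8375, SE = 0.1301 for advertising spend.
df = n − k − 1 = 65 − 4 − 1 = 60.
t* = t_{0.025, 60} = 2.000298.
Margin = t* × SE = 2.000298 × 0.1301 = 0.26024.
CI: 0.8375 ± 0.26024 → (0.577, 1.098).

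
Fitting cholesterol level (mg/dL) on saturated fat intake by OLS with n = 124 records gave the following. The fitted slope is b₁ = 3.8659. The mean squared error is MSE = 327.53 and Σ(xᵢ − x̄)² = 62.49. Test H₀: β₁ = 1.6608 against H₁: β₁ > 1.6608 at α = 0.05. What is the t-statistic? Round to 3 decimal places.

SE(b₁) = √(MSE/Sₓₓ) = √(327.53/62.49) = 2.28939.
t = (3.8659 − 1.6608) / 2.28939 = 0.963.
df = n − 2 = 122.
One-sided p ≈ 0.1687, which is ≥ 0.05, so fail to reject H₀.
The data do not give significant evidence that the true slope on saturated fat intake exceeds 1.6608 mg/dL per unit.

t = 0.963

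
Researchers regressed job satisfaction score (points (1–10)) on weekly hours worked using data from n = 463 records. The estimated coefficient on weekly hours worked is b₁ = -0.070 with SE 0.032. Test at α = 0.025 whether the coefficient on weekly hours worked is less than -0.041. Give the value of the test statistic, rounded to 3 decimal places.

t = -0.906

H₀: β₁ = -0.041 vs H₁: β₁ < -0.041.
t = (b₁ − β₁⁰)/SE = (-0.070 − (-0.041)) / 0.032 = -0.906.
df = n − 2 = 463 − 2 = 461.
One-sided p ≈ 0.1826, which is ≥ 0.025, so fail to reject H₀.
The data do not give significant evidence that the true slope on weekly hours worked is below -0.041 points (1–10) per unit.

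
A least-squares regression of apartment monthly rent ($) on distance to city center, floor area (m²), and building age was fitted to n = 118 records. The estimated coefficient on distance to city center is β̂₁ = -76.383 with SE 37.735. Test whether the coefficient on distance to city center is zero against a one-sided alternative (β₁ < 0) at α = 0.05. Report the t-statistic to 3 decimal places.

H₀: β₁ = 0 vs H₁: β₁ < 0.
t = (β̂₁ − β₁⁰)/SE = -76.383 / 37.735 = -2.024.
df = n − k − 1 = 118 − 3 − 1 = 114.
One-sided p ≈ 0.0226, which is < 0.05, so reject H₀.
There is evidence that the true slope on distance to city center is negative, holding the other predictors fixed.

t = -2.024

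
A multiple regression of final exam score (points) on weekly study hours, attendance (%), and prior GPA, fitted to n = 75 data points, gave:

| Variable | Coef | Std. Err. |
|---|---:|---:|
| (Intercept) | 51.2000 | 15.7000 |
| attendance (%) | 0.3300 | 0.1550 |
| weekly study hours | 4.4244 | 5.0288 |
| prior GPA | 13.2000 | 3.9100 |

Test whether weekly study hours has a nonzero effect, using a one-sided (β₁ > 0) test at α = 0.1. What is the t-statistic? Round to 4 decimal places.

t = 0.8798

Read off: b = 4.4244, SE = 5.0288 for weekly study hours.
H₀: β₁ = 0 vs H₁: β₁ > 0.
t = 4.4244 / 5.0288 = 0.8798.
df = n − k − 1 = 75 − 3 − 1 = 71.
One-sided p ≈ 0.1910, which is ≥ 0.1, so fail to reject H₀.
The data do not give significant evidence that the true slope on weekly study hours is positive, holding the other predictors fixed.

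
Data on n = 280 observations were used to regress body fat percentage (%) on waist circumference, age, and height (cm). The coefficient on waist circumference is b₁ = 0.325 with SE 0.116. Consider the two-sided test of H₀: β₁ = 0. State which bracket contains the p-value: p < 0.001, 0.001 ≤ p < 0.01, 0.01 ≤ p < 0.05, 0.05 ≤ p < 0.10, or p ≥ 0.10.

t = 0.325 / 0.116 = 2.802.
df = n − k − 1 = 280 − 3 − 1 = 276.
Two-sided p = 2·P(T_{276} > |t|) ≈ 0.0054.
So 0.001 ≤ p < 0.01.

0.001 ≤ p < 0.01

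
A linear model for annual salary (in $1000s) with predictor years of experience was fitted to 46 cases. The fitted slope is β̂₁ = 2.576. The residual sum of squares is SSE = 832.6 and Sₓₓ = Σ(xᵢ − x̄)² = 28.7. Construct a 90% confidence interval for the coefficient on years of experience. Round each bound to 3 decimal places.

(1.212, 3.940)

MSE = SSE/(n − 2) = 832.6/44 = 18.9227.
SE(β̂₁) = √(MSE/Sₓₓ) = √(18.9227/28.7) = 0.81199.
df = n − 2 = 44.
t* = t_{0.05, 44} = 1.68023.
Margin = t* × SE = 1.68023 × 0.81199 = 1.36433.
CI: 2.576 ± 1.36433 → (1.212, 3.940).
With 90% confidence, each one-unit increase in years of experience is associated with a change of between 1.212 and 3.940 $1000s in annual salary.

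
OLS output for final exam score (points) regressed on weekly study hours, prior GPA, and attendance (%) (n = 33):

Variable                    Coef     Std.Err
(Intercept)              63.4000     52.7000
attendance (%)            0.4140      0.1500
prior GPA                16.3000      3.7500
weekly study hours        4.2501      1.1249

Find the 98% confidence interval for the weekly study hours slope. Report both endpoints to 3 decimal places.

(1.481, 7.020)

Read off: b = 4.2501, SE = 1.1249 for weekly study hours.
df = n − k − 1 = 33 − 3 − 1 = 29.
t* = t_{0.01, 29} = 2.462021.
Margin = t* × SE = 2.462021 × 1.1249 = 2.76953.
CI: 4.2501 ± 2.76953 → (1.481, 7.020).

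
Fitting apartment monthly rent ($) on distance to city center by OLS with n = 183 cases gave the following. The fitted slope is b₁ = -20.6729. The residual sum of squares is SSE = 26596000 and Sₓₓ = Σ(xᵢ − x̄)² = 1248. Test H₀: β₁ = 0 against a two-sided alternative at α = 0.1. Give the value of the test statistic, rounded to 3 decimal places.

MSE = SSE/(n − 2) = 26596000/181 = 146939.
SE(b₁) = √(MSE/Sₓₓ) = √(146939/1248) = 10.8508.
t = -20.6729 / 10.8508 = -1.905.
df = n − 2 = 181.
Two-sided p ≈ 0.0583, which is < 0.1, so reject H₀.
There is evidence that distance to city center is associated with apartment monthly rent.

t = -1.905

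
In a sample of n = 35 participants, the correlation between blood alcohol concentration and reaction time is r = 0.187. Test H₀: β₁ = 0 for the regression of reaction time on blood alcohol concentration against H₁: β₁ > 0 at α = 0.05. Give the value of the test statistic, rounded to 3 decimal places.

t = r·√(n − 2)/√(1 − r²) = 0.187·√33/√0.965031 = 1.094.
df = n − 2 = 33.
One-sided p ≈ 0.1410, which is ≥ 0.05, so fail to reject H₀.
The data do not give significant evidence of a linear association between blood alcohol concentration and reaction time.

t = 1.094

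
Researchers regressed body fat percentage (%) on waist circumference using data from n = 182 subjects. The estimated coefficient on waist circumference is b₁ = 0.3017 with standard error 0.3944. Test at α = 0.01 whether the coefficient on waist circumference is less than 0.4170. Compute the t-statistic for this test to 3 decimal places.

H₀: β₁ = 0.4170 vs H₁: β₁ < 0.4170.
t = (b₁ − β₁⁰)/SE = (0.3017 − 0.4170) / 0.3944 = -0.292.
df = n − 2 = 182 − 2 = 180.
One-sided p ≈ 0.3852, which is ≥ 0.01, so fail to reject H₀.
The data do not give significant evidence that the true slope on waist circumference is below 0.4170 % per unit.

t = -0.292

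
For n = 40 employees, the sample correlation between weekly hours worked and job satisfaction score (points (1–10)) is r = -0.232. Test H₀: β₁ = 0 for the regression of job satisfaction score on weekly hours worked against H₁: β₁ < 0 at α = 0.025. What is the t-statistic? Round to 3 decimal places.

t = r·√(n − 2)/√(1 − r²) = -0.232·√38/√0.946176 = -1.470.
df = n − 2 = 38.
One-sided p ≈ 0.0749, which is ≥ 0.025, so fail to reject H₀.
The data do not give significant evidence of a linear association between weekly hours worked and job satisfaction score.

t = -1.470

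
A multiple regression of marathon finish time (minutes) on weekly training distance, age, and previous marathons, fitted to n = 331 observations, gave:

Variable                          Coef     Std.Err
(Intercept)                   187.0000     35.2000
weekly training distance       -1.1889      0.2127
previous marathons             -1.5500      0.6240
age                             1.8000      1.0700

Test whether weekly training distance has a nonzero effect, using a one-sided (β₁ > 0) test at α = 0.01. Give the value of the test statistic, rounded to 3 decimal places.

Read off: b = -1.1889, SE = 0.2127 for weekly training distance.
H₀: β₁ = 0 vs H₁: β₁ > 0.
t = -1.1889 / 0.2127 = -5.590.
df = n − k − 1 = 331 − 3 − 1 = 327.
One-sided p ≈ 1.0000, which is ≥ 0.01, so fail to reject H₀.
The data do not give significant evidence that the true slope on weekly training distance is positive, holding the other predictors fixed.

t = -5.590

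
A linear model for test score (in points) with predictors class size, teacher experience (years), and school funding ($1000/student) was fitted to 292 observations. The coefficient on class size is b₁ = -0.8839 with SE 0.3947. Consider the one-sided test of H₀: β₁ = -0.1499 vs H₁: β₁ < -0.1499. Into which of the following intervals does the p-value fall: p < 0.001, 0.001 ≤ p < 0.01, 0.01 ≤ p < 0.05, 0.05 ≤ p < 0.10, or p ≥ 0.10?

t = (-0.8839 − (-0.1499)) / 0.3947 = -1.860.
df = n − k − 1 = 292 − 3 − 1 = 288.
One-sided p = P(T_{288} < t) ≈ 0.0320.
So 0.01 ≤ p < 0.05.

0.01 ≤ p < 0.05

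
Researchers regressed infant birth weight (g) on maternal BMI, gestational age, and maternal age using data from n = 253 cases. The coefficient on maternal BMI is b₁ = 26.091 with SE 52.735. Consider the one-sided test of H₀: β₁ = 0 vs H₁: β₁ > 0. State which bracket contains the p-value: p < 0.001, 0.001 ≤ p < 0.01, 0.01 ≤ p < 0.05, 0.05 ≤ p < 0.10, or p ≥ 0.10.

p ≥ 0.10

t = 26.091 / 52.735 = 0.495.
df = n − k − 1 = 253 − 3 − 1 = 249.
One-sided p = P(T_{249} > t) ≈ 0.3106.
So p ≥ 0.10.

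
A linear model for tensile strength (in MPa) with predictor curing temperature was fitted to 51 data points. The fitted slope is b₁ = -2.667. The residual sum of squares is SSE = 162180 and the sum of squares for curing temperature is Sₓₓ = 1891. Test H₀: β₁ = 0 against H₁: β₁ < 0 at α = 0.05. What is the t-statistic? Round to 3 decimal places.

MSE = SSE/(n − 2) = 162180/49 = 3309.8.
SE(b₁) = √(MSE/Sₓₓ) = √(3309.8/1891) = 1.32298.
t = -2.667 / 1.32298 = -2.016.
df = n − 2 = 49.
One-sided p ≈ 0.0247, which is < 0.05, so reject H₀.
There is evidence that the true slope on curing temperature is negative.

t = -2.016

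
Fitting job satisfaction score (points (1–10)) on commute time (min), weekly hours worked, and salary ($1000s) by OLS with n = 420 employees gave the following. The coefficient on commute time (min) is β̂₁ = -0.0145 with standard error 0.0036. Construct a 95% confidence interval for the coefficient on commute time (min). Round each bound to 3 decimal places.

(-0.022, -0.007)

df = n − k − 1 = 420 − 3 − 1 = 416.
t* = t_{0.025, 416} = 1.965683.
Margin = t* × SE = 1.965683 × 0.0036 = 0.00708.
CI: -0.0145 ± 0.00708 → (-0.022, -0.007).
With 95% confidence, each one-unit increase in commute time (min) is associated with a change of between -0.022 and -0.007 points (1–10) in job satisfaction score, holding the other predictors fixed.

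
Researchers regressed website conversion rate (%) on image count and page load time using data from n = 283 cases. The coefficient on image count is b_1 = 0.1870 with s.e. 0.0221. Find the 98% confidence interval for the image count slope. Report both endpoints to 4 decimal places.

df = n − k − 1 = 283 − 2 − 1 = 280.
t* = t_{0.01, 280} = 2.339739.
Margin = t* × SE = 2.339739 × 0.0221 = 0.051708.
CI: 0.1870 ± 0.051708 → (0.1353, 0.2387).
With 98% confidence, each one-unit increase in image count is associated with a change of between 0.1353 and 0.2387 % in website conversion rate, holding the other predictors fixed.

(0.1353, 0.2387)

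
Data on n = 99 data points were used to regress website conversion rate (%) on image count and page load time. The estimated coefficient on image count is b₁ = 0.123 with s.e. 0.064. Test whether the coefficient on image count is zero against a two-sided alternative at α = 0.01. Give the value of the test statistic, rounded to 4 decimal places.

H₀: β₁ = 0 vs H₁: β₁ ≠ 0.
t = (b₁ − β₁⁰)/SE = 0.123 / 0.064 = 1.9219.
df = n − k − 1 = 99 − 2 − 1 = 96.
Two-sided p ≈ 0.0576, which is ≥ 0.01, so fail to reject H₀.
The data do not give significant evidence of an association between image count and website conversion rate, after adjusting for the other predictors.

t = 1.9219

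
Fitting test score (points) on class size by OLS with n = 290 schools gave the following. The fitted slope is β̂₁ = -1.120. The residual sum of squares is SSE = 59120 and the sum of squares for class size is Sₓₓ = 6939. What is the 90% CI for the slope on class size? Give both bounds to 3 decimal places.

MSE = SSE/(n − 2) = 59120/288 = 205.278.
SE(β̂₁) = √(MSE/Sₓₓ) = √(205.278/6939) = 0.171998.
df = n − 2 = 288.
t* = t_{0.05, 288} = 1.650162.
Margin = t* × SE = 1.650162 × 0.171998 = 0.28382.
CI: -1.120 ± 0.28382 → (-1.404, -0.836).
With 90% confidence, each one-unit increase in class size is associated with a change of between -1.404 and -0.836 points in test score.

(-1.404, -0.836)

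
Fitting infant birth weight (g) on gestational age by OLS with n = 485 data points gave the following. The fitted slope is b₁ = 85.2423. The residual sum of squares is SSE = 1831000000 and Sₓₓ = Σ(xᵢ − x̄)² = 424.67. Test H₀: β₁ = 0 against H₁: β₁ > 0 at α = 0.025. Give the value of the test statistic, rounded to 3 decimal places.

t = 0.902

MSE = SSE/(n − 2) = 1831000000/483 = 3.79089e+06.
SE(b₁) = √(MSE/Sₓₓ) = √(3.79089e+06/424.67) = 94.4811.
t = 85.2423 / 94.4811 = 0.902.
df = n − 2 = 483.
One-sided p ≈ 0.1837, which is ≥ 0.025, so fail to reject H₀.
The data do not give significant evidence that the true slope on gestational age is positive.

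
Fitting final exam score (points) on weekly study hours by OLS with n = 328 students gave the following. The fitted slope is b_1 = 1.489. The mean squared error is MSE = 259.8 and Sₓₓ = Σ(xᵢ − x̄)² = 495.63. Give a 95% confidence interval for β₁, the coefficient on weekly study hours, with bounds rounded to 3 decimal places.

SE(b_1) = √(MSE/Sₓₓ) = √(259.8/495.63) = 0.724004.
df = n − 2 = 326.
t* = t_{0.025, 326} = 1.967268.
Margin = t* × SE = 1.967268 × 0.724004 = 1.42431.
CI: 1.489 ± 1.42431 → (0.065, 2.913).
With 95% confidence, each one-unit increase in weekly study hours is associated with a change of between 0.065 and 2.913 points in final exam score.

(0.065, 2.913)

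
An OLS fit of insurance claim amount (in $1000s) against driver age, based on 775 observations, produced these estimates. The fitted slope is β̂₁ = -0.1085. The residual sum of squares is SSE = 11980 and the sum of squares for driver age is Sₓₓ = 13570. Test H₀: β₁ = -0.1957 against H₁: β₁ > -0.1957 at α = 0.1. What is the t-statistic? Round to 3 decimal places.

MSE = SSE/(n − 2) = 11980/773 = 15.4981.
SE(β̂₁) = √(MSE/Sₓₓ) = √(15.4981/13570) = 0.0337947.
t = (-0.1085 − (-0.1957)) / 0.0337947 = 2.580.
df = n − 2 = 773.
One-sided p ≈ 0.0050, which is < 0.1, so reject H₀.
There is evidence that the true slope on driver age exceeds -0.1957 $1000s per unit.

t = 2.580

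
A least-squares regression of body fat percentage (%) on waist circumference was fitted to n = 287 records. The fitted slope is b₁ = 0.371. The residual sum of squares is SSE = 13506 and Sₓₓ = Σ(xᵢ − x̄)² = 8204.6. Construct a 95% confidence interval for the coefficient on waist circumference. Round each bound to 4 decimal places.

MSE = SSE/(n − 2) = 13506/285 = 47.3895.
SE(b₁) = √(MSE/Sₓₓ) = √(47.3895/8204.6) = 0.0759998.
df = n − 2 = 285.
t* = t_{0.025, 285} = 1.968323.
Margin = t* × SE = 1.968323 × 0.0759998 = 0.149592.
CI: 0.371 ± 0.149592 → (0.2214, 0.5206).
With 95% confidence, each one-unit increase in waist circumference is associated with a change of between 0.2214 and 0.5206 % in body fat percentage.

(0.2214, 0.5206)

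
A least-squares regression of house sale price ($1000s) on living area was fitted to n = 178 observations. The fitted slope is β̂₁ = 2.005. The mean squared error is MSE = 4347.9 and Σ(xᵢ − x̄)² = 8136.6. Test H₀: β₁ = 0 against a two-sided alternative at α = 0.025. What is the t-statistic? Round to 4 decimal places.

SE(β̂₁) = √(MSE/Sₓₓ) = √(4347.9/8136.6) = 0.731002.
t = 2.005 / 0.731002 = 2.7428.
df = n − 2 = 176.
Two-sided p ≈ 0.0067, which is < 0.025, so reject H₀.
There is evidence that living area is associated with house sale price.

t = 2.7428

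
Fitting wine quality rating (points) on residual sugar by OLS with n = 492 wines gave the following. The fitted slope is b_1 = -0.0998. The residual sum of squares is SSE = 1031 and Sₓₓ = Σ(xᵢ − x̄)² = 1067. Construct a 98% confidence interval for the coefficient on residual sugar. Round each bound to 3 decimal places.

MSE = SSE/(n − 2) = 1031/490 = 2.10408.
SE(b_1) = √(MSE/Sₓₓ) = √(2.10408/1067) = 0.0444068.
df = n − 2 = 490.
t* = t_{0.01, 490} = 2.333982.
Margin = t* × SE = 2.333982 × 0.0444068 = 0.10364.
CI: -0.0998 ± 0.10364 → (-0.203, 0.004).
With 98% confidence, each one-unit increase in residual sugar is associated with a change of between -0.203 and 0.004 points in wine quality rating.

(-0.203, 0.004)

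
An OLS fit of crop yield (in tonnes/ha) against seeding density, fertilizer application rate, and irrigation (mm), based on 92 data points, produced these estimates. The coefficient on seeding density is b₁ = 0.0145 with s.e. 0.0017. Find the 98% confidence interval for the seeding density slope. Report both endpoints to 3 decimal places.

df = n − k − 1 = 92 − 3 − 1 = 88.
t* = t_{0.01, 88} = 2.369472.
Margin = t* × SE = 2.369472 × 0.0017 = 0.00403.
CI: 0.0145 ± 0.00403 → (0.010, 0.019).
With 98% confidence, each one-unit increase in seeding density is associated with a change of between 0.010 and 0.019 tonnes/ha in crop yield, holding the other predictors fixed.

(0.010, 0.019)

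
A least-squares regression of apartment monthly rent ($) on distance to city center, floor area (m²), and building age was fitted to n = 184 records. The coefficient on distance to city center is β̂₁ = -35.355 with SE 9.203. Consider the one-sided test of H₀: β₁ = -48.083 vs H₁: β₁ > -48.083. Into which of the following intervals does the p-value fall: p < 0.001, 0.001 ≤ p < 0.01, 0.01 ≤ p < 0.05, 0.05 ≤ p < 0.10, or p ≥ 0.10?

t = (-35.355 − (-48.083)) / 9.203 = 1.383.
df = n − k − 1 = 184 − 3 − 1 = 180.
One-sided p = P(T_{180} > t) ≈ 0.0842.
So 0.05 ≤ p < 0.10.

0.05 ≤ p < 0.10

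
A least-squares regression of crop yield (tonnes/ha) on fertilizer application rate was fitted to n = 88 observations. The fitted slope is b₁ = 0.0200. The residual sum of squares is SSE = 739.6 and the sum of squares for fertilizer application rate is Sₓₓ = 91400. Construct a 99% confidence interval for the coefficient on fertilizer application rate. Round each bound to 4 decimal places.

(-0.0056, 0.0456)

MSE = SSE/(n − 2) = 739.6/86 = 8.6.
SE(b₁) = √(MSE/Sₓₓ) = √(8.6/91400) = 0.0097001.
df = n − 2 = 86.
t* = t_{0.005, 86} = 2.634212.
Margin = t* × SE = 2.634212 × 0.0097001 = 0.025552.
CI: 0.0200 ± 0.025552 → (-0.0056, 0.0456).
With 99% confidence, each one-unit increase in fertilizer application rate is associated with a change of between -0.0056 and 0.0456 tonnes/ha in crop yield.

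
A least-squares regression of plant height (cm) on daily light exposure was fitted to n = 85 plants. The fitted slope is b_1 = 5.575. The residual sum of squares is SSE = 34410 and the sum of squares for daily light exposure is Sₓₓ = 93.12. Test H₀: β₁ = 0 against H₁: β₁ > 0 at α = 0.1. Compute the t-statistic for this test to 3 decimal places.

t = 2.642

MSE = SSE/(n − 2) = 34410/83 = 414.578.
SE(b_1) = √(MSE/Sₓₓ) = √(414.578/93.12) = 2.11.
t = 5.575 / 2.11 = 2.642.
df = n − 2 = 83.
One-sided p ≈ 0.0049, which is < 0.1, so reject H₀.
There is evidence that the true slope on daily light exposure is positive.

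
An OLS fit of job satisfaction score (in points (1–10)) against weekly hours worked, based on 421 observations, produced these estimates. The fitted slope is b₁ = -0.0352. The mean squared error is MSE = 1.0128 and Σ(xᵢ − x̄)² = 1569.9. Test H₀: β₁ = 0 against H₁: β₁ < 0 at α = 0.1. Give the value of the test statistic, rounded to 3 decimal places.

SE(b₁) = √(MSE/Sₓₓ) = √(1.0128/1569.9) = 0.0253995.
t = -0.0352 / 0.0253995 = -1.386.
df = n − 2 = 419.
One-sided p ≈ 0.0833, which is < 0.1, so reject H₀.
There is evidence that the true slope on weekly hours worked is negative.

t = -1.386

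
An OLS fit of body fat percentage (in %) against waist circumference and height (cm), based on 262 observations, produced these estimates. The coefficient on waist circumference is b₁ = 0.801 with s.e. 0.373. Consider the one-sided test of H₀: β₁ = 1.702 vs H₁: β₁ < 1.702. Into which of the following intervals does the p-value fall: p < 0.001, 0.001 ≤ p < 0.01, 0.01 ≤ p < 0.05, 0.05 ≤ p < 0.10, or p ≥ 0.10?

0.001 ≤ p < 0.01

t = (0.801 − 1.702) / 0.373 = -2.416.
df = n − k − 1 = 262 − 2 − 1 = 259.
One-sided p = P(T_{259} < t) ≈ 0.0082.
So 0.001 ≤ p < 0.01.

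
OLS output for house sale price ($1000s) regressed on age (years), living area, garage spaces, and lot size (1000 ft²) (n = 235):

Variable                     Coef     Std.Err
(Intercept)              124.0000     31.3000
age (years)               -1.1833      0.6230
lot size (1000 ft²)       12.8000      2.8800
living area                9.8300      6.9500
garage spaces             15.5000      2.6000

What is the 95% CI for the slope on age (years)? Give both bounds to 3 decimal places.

(-2.411, 0.044)

Read off: b = -1.1833, SE = 0.6230 for age (years).
df = n − k − 1 = 235 − 4 − 1 = 230.
t* = t_{0.025, 230} = 1.970332.
Margin = t* × SE = 1.970332 × 0.6230 = 1.22752.
CI: -1.1833 ± 1.22752 → (-2.411, 0.044).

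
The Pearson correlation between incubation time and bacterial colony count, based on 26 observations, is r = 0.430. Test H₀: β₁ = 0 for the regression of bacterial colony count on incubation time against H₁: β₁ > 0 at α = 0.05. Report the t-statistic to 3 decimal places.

t = 2.333

t = r·√(n − 2)/√(1 − r²) = 0.430·√24/√0.8151 = 2.333.
df = n − 2 = 24.
One-sided p ≈ 0.0142, which is < 0.05, so reject H₀.
There is evidence of a linear association between incubation time and bacterial colony count.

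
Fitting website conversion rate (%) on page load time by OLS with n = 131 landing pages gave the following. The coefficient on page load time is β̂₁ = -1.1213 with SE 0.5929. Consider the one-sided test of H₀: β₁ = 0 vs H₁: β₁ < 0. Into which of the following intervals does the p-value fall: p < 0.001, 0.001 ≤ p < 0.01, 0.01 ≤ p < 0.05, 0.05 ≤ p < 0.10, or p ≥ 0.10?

0.01 ≤ p < 0.05

t = -1.1213 / 0.5929 = -1.891.
df = n − 2 = 131 − 2 = 129.
One-sided p = P(T_{129} < t) ≈ 0.0304.
So 0.01 ≤ p < 0.05.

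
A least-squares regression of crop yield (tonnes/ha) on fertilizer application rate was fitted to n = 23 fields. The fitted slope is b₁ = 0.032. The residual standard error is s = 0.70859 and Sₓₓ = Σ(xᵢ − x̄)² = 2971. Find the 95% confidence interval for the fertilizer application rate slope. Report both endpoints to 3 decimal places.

SE(b₁) = s/√Sₓₓ = 0.70859/√2971 = 0.013.
df = n − 2 = 21.
t* = t_{0.025, 21} = 2.079614.
Margin = t* × SE = 2.079614 × 0.013 = 0.02704.
CI: 0.032 ± 0.02704 → (0.005, 0.059).
With 95% confidence, each one-unit increase in fertilizer application rate is associated with a change of between 0.005 and 0.059 tonnes/ha in crop yield.

(0.005, 0.059)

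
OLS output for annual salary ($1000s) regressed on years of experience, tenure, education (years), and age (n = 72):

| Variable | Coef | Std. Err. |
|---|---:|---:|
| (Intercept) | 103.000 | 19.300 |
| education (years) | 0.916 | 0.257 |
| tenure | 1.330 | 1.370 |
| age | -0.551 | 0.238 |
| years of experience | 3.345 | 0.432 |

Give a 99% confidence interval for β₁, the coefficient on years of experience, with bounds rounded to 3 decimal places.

Read off: b = 3.345, SE = 0.432 for years of experience.
df = n − k − 1 = 72 − 4 − 1 = 67.
t* = t_{0.005, 67} = 2.65122.
Margin = t* × SE = 2.65122 × 0.432 = 1.14533.
CI: 3.345 ± 1.14533 → (2.200, 4.490).

(2.200, 4.490)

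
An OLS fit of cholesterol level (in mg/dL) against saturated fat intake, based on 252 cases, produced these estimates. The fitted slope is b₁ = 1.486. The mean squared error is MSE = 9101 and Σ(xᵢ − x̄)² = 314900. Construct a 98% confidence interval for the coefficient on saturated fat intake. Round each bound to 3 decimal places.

SE(b₁) = √(MSE/Sₓₓ) = √(9101/314900) = 0.170004.
df = n − 2 = 250.
t* = t_{0.01, 250} = 2.341356.
Margin = t* × SE = 2.341356 × 0.170004 = 0.39804.
CI: 1.486 ± 0.39804 → (1.088, 1.884).
With 98% confidence, each one-unit increase in saturated fat intake is associated with a change of between 1.088 and 1.884 mg/dL in cholesterol level.

(1.088, 1.884)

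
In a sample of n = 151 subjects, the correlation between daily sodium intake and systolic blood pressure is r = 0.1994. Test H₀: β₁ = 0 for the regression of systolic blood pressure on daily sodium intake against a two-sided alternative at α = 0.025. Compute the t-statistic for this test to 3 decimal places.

t = r·√(n − 2)/√(1 − r²) = 0.1994·√149/√0.96024 = 2.484.
df = n − 2 = 149.
Two-sided p ≈ 0.0141, which is < 0.025, so reject H₀.
There is evidence of a linear association between daily sodium intake and systolic blood pressure.

t = 2.484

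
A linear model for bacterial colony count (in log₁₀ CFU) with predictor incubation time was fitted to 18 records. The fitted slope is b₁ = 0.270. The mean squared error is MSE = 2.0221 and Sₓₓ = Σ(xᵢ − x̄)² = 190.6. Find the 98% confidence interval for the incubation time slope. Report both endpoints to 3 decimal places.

(0.004, 0.536)

SE(b₁) = √(MSE/Sₓₓ) = √(2.0221/190.6) = 0.103001.
df = n − 2 = 16.
t* = t_{0.01, 16} = 2.583487.
Margin = t* × SE = 2.583487 × 0.103001 = 0.26610.
CI: 0.270 ± 0.26610 → (0.004, 0.536).
With 98% confidence, each one-unit increase in incubation time is associated with a change of between 0.004 and 0.536 log₁₀ CFU in bacterial colony count.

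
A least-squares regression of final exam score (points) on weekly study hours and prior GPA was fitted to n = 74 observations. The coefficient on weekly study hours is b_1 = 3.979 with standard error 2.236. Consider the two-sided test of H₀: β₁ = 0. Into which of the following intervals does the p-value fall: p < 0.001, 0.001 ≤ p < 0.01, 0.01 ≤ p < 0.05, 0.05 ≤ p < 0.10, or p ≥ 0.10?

0.05 ≤ p < 0.10

t = 3.979 / 2.236 = 1.780.
df = n − k − 1 = 74 − 2 − 1 = 71.
Two-sided p = 2·P(T_{71} > |t|) ≈ 0.0794.
So 0.05 ≤ p < 0.10.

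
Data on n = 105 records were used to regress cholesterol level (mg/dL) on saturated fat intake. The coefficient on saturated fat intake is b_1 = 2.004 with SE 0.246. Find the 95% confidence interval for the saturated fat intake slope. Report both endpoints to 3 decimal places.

(1.516, 2.492)

df = n − 2 = 105 − 2 = 103.
t* = t_{0.025, 103} = 1.983264.
Margin = t* × SE = 1.983264 × 0.246 = 0.48788.
CI: 2.004 ± 0.48788 → (1.516, 2.492).
With 95% confidence, each one-unit increase in saturated fat intake is associated with a change of between 1.516 and 2.492 mg/dL in cholesterol level.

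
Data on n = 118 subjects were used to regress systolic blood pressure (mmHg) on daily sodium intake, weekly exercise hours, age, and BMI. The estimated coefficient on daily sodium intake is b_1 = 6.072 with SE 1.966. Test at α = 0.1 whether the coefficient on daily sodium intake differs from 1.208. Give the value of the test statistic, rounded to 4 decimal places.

t = 2.4741

H₀: β₁ = 1.208 vs H₁: β₁ ≠ 1.208.
t = (b_1 − β₁⁰)/SE = (6.072 − 1.208) / 1.966 = 2.4741.
df = n − k − 1 = 118 − 4 − 1 = 113.
Two-sided p ≈ 0.0148, which is < 0.1, so reject H₀.
There is evidence that the true slope on daily sodium intake differs from 1.208 mmHg per unit, holding the other predictors fixed.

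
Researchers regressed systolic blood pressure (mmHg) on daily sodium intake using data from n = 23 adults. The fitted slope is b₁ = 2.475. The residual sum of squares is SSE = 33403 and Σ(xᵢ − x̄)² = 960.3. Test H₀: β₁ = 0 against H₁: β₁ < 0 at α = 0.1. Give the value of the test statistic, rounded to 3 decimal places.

t = 1.923

MSE = SSE/(n − 2) = 33403/21 = 1590.62.
SE(b₁) = √(MSE/Sₓₓ) = √(1590.62/960.3) = 1.287.
t = 2.475 / 1.287 = 1.923.
df = n − 2 = 21.
One-sided p ≈ 0.9659, which is ≥ 0.1, so fail to reject H₀.
The data do not give significant evidence that the true slope on daily sodium intake is negative.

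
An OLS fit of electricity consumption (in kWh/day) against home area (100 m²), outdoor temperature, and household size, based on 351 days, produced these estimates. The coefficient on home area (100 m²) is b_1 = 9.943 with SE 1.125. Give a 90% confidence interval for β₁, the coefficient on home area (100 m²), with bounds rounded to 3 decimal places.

df = n − k − 1 = 351 − 3 − 1 = 347.
t* = t_{0.05, 347} = 1.649257.
Margin = t* × SE = 1.649257 × 1.125 = 1.85541.
CI: 9.943 ± 1.85541 → (8.088, 11.798).
With 90% confidence, each one-unit increase in home area (100 m²) is associated with a change of between 8.088 and 11.798 kWh/day in electricity consumption, holding the other predictors fixed.

(8.088, 11.798)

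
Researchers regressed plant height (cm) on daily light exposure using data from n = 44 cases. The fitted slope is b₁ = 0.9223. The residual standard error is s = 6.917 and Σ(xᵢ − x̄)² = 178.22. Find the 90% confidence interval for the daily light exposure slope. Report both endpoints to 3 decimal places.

SE(b₁) = s/√Sₓₓ = 6.917/√178.22 = 0.518131.
df = n − 2 = 42.
t* = t_{0.05, 42} = 1.681952.
Margin = t* × SE = 1.681952 × 0.518131 = 0.87147.
CI: 0.9223 ± 0.87147 → (0.051, 1.794).
With 90% confidence, each one-unit increase in daily light exposure is associated with a change of between 0.051 and 1.794 cm in plant height.

(0.051, 1.794)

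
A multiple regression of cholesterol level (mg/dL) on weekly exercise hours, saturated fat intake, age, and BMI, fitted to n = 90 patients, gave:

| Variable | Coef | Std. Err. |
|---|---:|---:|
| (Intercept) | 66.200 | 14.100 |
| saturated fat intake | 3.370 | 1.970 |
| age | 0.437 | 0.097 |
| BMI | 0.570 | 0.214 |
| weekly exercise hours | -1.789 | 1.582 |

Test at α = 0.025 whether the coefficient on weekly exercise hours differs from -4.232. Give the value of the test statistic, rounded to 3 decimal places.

t = 1.544

Read off: b = -1.789, SE = 1.582 for weekly exercise hours.
H₀: β₁ = -4.232 vs H₁: β₁ ≠ -4.232.
t = (-1.789 − (-4.232)) / 1.582 = 1.544.
df = n − k − 1 = 90 − 4 − 1 = 85.
Two-sided p ≈ 0.1262, which is ≥ 0.025, so fail to reject H₀.
The data are consistent with a true slope of -4.232 mg/dL per unit of weekly exercise hours, holding the other predictors fixed.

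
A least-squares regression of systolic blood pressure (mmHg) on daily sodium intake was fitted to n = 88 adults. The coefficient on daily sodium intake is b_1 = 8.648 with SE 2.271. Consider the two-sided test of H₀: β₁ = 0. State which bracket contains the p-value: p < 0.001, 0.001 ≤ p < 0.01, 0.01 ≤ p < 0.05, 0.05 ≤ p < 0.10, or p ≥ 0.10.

p < 0.001

t = 8.648 / 2.271 = 3.808.
df = n − 2 = 88 − 2 = 86.
Two-sided p = 2·P(T_{86} > |t|) ≈ 0.0003.
So p < 0.001.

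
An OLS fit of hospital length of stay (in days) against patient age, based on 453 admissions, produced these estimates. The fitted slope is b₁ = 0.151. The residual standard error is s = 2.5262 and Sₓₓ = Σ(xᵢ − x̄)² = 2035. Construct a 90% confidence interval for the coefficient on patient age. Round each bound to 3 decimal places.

(0.059, 0.243)

SE(b₁) = s/√Sₓₓ = 2.5262/√2035 = 0.0559997.
df = n − 2 = 451.
t* = t_{0.05, 451} = 1.648239.
Margin = t* × SE = 1.648239 × 0.0559997 = 0.09230.
CI: 0.151 ± 0.09230 → (0.059, 0.243).
With 90% confidence, each one-unit increase in patient age is associated with a change of between 0.059 and 0.243 days in hospital length of stay.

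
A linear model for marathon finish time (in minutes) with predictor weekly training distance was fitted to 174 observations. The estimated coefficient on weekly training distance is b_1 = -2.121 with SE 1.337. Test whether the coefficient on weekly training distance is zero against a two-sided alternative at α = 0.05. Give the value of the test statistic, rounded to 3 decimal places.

t = -1.586

H₀: β₁ = 0 vs H₁: β₁ ≠ 0.
t = (b_1 − β₁⁰)/SE = -2.121 / 1.337 = -1.586.
df = n − 2 = 174 − 2 = 172.
Two-sided p ≈ 0.1145, which is ≥ 0.05, so fail to reject H₀.
The data do not give significant evidence of an association between weekly training distance and marathon finish time.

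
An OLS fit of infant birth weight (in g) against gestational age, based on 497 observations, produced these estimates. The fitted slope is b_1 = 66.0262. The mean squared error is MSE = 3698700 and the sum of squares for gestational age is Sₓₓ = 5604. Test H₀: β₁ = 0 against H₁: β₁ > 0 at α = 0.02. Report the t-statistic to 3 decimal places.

SE(b_1) = √(MSE/Sₓₓ) = √(3.6987e+06/5604) = 25.6907.
t = 66.0262 / 25.6907 = 2.570.
df = n − 2 = 495.
One-sided p ≈ 0.0052, which is < 0.02, so reject H₀.
There is evidence that the true slope on gestational age is positive.

t = 2.570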